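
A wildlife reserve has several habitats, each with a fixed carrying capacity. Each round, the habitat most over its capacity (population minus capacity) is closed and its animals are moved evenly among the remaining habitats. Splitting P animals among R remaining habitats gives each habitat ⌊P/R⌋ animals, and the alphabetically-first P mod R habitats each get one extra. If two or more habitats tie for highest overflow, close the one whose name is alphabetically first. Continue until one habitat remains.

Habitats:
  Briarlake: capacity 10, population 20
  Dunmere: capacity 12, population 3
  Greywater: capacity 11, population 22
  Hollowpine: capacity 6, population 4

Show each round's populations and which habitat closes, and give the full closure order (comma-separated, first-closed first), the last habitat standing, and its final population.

Closure order: Greywater, Briarlake, Hollowpine
Last habitat: Dunmere with 49 animals

Round 1: Briarlake=20 Dunmere=3 Greywater=22 Hollowpine=4 → close Greywater (overflow 11)
  22÷3 = 7 each, +1 to first 1
Round 2: Briarlake=28 Dunmere=10 Hollowpine=11 → close Briarlake (overflow 18)
  28÷2 = 14 each, +1 to first 0
Round 3: Dunmere=24 Hollowpine=25 → close Hollowpine (overflow 19)
  25÷1 = 25 each, +1 to first 0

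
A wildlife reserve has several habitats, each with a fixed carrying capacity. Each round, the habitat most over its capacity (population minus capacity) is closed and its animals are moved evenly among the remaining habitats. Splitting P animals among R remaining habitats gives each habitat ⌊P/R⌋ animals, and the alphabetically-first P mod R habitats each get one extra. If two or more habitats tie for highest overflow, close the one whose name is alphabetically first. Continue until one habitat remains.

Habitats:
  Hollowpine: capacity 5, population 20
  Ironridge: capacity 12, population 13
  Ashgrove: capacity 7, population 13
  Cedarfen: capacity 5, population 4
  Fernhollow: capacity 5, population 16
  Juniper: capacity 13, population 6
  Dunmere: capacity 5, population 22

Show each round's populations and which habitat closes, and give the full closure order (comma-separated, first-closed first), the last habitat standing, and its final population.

Round 1: Ashgrove=13 Cedarfen=4 Dunmere=22 Fernhollow=16 Hollowpine=20 Ironridge=13 Juniper=6 → close Dunmere (overflow 17)
  22÷6 = 3 each, +1 to first 4
Round 2: Ashgrove=17 Cedarfen=8 Fernhollow=20 Hollowpine=24 Ironridge=16 Juniper=9 → close Hollowpine (overflow 19)
  24÷5 = 4 each, +1 to first 4
Round 3: Ashgrove=22 Cedarfen=13 Fernhollow=25 Ironridge=21 Juniper=13 → close Fernhollow (overflow 20)
  25÷4 = 6 each, +1 to first 1
Round 4: Ashgrove=29 Cedarfen=19 Ironridge=27 Juniper=19 → close Ashgrove (overflow 22)
  29÷3 = 9 each, +1 to first 2
Round 5: Cedarfen=29 Ironridge=37 Juniper=28 → close Ironridge (overflow 25)
  37÷2 = 18 each, +1 to first 1
Round 6: Cedarfen=48 Juniper=46 → close Cedarfen (overflow 43)
  48÷1 = 48 each, +1 to first 0

Closure order: Dunmere, Hollowpine, Fernhollow, Ashgrove, Ironridge, Cedarfen
Last habitat: Juniper with 94 animals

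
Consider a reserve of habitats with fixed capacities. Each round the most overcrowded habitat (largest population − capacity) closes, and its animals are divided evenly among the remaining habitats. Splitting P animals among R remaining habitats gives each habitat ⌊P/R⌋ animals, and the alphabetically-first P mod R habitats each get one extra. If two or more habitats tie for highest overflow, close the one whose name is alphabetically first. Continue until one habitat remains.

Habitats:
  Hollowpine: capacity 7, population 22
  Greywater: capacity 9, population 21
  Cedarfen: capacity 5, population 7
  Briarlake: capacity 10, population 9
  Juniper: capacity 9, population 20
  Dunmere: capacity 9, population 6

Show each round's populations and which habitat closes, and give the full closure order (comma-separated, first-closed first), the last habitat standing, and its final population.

Closure order: Hollowpine, Greywater, Juniper, Cedarfen, Briarlake
Last habitat: Dunmere with 85 animals

Round 1: Briarlake=9 Cedarfen=7 Dunmere=6 Greywater=21 Hollowpine=22 Juniper=20 → close Hollowpine (overflow 15)
  22÷5 = 4 each, +1 to first 2
Round 2: Briarlake=14 Cedarfen=12 Dunmere=10 Greywater=25 Juniper=24 → close Greywater (overflow 16)
  25÷4 = 6 each, +1 to first 1
Round 3: Briarlake=21 Cedarfen=18 Dunmere=16 Juniper=30 → close Juniper (overflow 21)
  30÷3 = 10 each, +1 to first 0
Round 4: Briarlake=31 Cedarfen=28 Dunmere=26 → close Cedarfen (overflow 23)
  28÷2 = 14 each, +1 to first 0
Round 5: Briarlake=45 Dunmere=40 → close Briarlake (overflow 35)
  45÷1 = 45 each, +1 to first 0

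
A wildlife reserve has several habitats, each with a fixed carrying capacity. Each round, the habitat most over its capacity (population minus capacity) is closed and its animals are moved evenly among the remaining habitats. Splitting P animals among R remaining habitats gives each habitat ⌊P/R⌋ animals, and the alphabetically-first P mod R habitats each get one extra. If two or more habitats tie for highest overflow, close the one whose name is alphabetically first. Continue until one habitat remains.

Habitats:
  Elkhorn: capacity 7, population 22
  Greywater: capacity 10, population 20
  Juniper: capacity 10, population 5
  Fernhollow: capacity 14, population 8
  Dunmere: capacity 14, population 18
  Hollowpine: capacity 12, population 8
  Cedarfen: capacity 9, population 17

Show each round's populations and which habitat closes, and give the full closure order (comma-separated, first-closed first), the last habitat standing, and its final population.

Round 1: Cedarfen=17 Dunmere=18 Elkhorn=22 Fernhollow=8 Greywater=20 Hollowpine=8 Juniper=5 → close Elkhorn (overflow 15)
  22÷6 = 3 each, +1 to first 4
Round 2: Cedarfen=21 Dunmere=22 Fernhollow=12 Greywater=24 Hollowpine=11 Juniper=8 → close Greywater (overflow 14)
  24÷5 = 4 each, +1 to first 4
Round 3: Cedarfen=26 Dunmere=27 Fernhollow=17 Hollowpine=16 Juniper=12 → close Cedarfen (overflow 17)
  26÷4 = 6 each, +1 to first 2
Round 4: Dunmere=34 Fernhollow=24 Hollowpine=22 Juniper=18 → close Dunmere (overflow 20)
  34÷3 = 11 each, +1 to first 1
Round 5: Fernhollow=36 Hollowpine=33 Juniper=29 → close Fernhollow (overflow 22)
  36÷2 = 18 each, +1 to first 0
Round 6: Hollowpine=51 Juniper=47 → close Hollowpine (overflow 39)
  51÷1 = 51 each, +1 to first 0

Closure order: Elkhorn, Greywater, Cedarfen, Dunmere, Fernhollow, Hollowpine
Last habitat: Juniper with 98 animals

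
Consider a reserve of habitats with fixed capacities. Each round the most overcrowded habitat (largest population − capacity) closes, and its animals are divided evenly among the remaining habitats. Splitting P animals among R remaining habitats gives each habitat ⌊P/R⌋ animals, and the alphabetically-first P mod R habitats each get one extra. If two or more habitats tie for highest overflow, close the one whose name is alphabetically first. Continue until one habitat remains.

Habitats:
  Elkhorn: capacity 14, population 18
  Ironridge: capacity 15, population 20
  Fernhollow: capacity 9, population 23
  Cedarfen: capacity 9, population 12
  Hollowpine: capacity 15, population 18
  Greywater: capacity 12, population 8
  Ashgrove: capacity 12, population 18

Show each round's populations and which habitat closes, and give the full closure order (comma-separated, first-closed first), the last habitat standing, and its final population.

Round 1: Ashgrove=18 Cedarfen=12 Elkhorn=18 Fernhollow=23 Greywater=8 Hollowpine=18 Ironridge=20 → close Fernhollow (overflow 14)
  23÷6 = 3 each, +1 to first 5
Round 2: Ashgrove=22 Cedarfen=16 Elkhorn=22 Greywater=12 Hollowpine=22 Ironridge=23 → close Ashgrove (overflow 10)
  22÷5 = 4 each, +1 to first 2
Round 3: Cedarfen=21 Elkhorn=27 Greywater=16 Hollowpine=26 Ironridge=27 → close Elkhorn (overflow 13)
  27÷4 = 6 each, +1 to first 3
Round 4: Cedarfen=28 Greywater=23 Hollowpine=33 Ironridge=33 → close Cedarfen (overflow 19)
  28÷3 = 9 each, +1 to first 1
Round 5: Greywater=33 Hollowpine=42 Ironridge=42 → close Hollowpine (overflow 27)
  42÷2 = 21 each, +1 to first 0
Round 6: Greywater=54 Ironridge=63 → close Ironridge (overflow 48)
  63÷1 = 63 each, +1 to first 0

Closure order: Fernhollow, Ashgrove, Elkhorn, Cedarfen, Hollowpine, Ironridge
Last habitat: Greywater with 117 animals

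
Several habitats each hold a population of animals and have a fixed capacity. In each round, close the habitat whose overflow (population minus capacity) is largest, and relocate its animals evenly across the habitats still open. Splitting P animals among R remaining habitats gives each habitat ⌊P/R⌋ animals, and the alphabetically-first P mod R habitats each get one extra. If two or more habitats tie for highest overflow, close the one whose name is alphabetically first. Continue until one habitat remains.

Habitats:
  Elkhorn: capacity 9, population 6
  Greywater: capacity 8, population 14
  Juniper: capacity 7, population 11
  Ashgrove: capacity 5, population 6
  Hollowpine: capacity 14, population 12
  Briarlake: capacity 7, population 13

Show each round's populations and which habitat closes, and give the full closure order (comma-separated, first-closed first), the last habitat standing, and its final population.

Closure order: Briarlake, Greywater, Juniper, Ashgrove, Elkhorn
Last habitat: Hollowpine with 62 animals

Round 1: Ashgrove=6 Briarlake=13 Elkhorn=6 Greywater=14 Hollowpine=12 Juniper=11 → close Briarlake (overflow 6)
  13÷5 = 2 each, +1 to first 3
Round 2: Ashgrove=9 Elkhorn=9 Greywater=17 Hollowpine=14 Juniper=13 → close Greywater (overflow 9)
  17÷4 = 4 each, +1 to first 1
Round 3: Ashgrove=14 Elkhorn=13 Hollowpine=18 Juniper=17 → close Juniper (overflow 10)
  17÷3 = 5 each, +1 to first 2
Round 4: Ashgrove=20 Elkhorn=19 Hollowpine=23 → close Ashgrove (overflow 15)
  20÷2 = 10 each, +1 to first 0
Round 5: Elkhorn=29 Hollowpine=33 → close Elkhorn (overflow 20)
  29÷1 = 29 each, +1 to first 0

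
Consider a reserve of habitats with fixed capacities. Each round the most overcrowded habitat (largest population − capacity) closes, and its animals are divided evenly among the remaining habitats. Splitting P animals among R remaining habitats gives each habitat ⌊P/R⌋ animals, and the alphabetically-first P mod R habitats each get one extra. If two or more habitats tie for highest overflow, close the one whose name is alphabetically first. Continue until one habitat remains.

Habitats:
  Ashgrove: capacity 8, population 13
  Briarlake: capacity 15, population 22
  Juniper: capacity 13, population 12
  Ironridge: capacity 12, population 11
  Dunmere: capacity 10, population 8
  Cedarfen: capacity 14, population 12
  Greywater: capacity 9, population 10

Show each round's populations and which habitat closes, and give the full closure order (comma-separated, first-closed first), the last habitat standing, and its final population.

Round 1: Ashgrove=13 Briarlake=22 Cedarfen=12 Dunmere=8 Greywater=10 Ironridge=11 Juniper=12 → close Briarlake (overflow 7)
  22÷6 = 3 each, +1 to first 4
Round 2: Ashgrove=17 Cedarfen=16 Dunmere=12 Greywater=14 Ironridge=14 Juniper=15 → close Ashgrove (overflow 9)
  17÷5 = 3 each, +1 to first 2
Round 3: Cedarfen=20 Dunmere=16 Greywater=17 Ironridge=17 Juniper=18 → close Greywater (overflow 8)
  17÷4 = 4 each, +1 to first 1
Round 4: Cedarfen=25 Dunmere=20 Ironridge=21 Juniper=22 → close Cedarfen (overflow 11)
  25÷3 = 8 each, +1 to first 1
Round 5: Dunmere=29 Ironridge=29 Juniper=30 → close Dunmere (overflow 19)
  29÷2 = 14 each, +1 to first 1
Round 6: Ironridge=44 Juniper=44 → close Ironridge (overflow 32)
  44÷1 = 44 each, +1 to first 0

Closure order: Briarlake, Ashgrove, Greywater, Cedarfen, Dunmere, Ironridge
Last habitat: Juniper with 88 animals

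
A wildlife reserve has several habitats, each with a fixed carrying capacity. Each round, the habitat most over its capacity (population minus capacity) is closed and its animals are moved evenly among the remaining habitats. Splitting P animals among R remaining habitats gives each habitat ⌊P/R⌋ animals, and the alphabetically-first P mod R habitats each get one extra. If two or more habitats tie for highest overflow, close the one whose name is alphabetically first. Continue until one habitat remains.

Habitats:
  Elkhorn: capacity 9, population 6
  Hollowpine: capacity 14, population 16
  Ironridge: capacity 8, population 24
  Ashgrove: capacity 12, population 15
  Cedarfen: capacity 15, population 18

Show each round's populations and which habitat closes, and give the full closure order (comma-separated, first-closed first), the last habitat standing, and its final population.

Round 1: Ashgrove=15 Cedarfen=18 Elkhorn=6 Hollowpine=16 Ironridge=24 → close Ironridge (overflow 16)
  24÷4 = 6 each, +1 to first 0
Round 2: Ashgrove=21 Cedarfen=24 Elkhorn=12 Hollowpine=22 → close Ashgrove (overflow 9)
  21÷3 = 7 each, +1 to first 0
Round 3: Cedarfen=31 Elkhorn=19 Hollowpine=29 → close Cedarfen (overflow 16)
  31÷2 = 15 each, +1 to first 1
Round 4: Elkhorn=35 Hollowpine=44 → close Hollowpine (overflow 30)
  44÷1 = 44 each, +1 to first 0

Closure order: Ironridge, Ashgrove, Cedarfen, Hollowpine
Last habitat: Elkhorn with 79 animals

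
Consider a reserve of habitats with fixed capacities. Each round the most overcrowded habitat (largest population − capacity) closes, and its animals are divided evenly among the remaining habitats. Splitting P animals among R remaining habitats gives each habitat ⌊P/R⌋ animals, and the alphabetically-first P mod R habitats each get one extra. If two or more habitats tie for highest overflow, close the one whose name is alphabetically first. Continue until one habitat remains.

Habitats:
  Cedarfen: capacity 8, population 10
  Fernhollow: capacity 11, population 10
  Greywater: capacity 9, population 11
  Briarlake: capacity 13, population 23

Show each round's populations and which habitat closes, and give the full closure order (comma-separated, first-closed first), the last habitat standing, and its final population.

Closure order: Briarlake, Cedarfen, Greywater
Last habitat: Fernhollow with 54 animals

Round 1: Briarlake=23 Cedarfen=10 Fernhollow=10 Greywater=11 → close Briarlake (overflow 10)
  23÷3 = 7 each, +1 to first 2
Round 2: Cedarfen=18 Fernhollow=18 Greywater=18 → close Cedarfen (overflow 10)
  18÷2 = 9 each, +1 to first 0
Round 3: Fernhollow=27 Greywater=27 → close Greywater (overflow 18)
  27÷1 = 27 each, +1 to first 0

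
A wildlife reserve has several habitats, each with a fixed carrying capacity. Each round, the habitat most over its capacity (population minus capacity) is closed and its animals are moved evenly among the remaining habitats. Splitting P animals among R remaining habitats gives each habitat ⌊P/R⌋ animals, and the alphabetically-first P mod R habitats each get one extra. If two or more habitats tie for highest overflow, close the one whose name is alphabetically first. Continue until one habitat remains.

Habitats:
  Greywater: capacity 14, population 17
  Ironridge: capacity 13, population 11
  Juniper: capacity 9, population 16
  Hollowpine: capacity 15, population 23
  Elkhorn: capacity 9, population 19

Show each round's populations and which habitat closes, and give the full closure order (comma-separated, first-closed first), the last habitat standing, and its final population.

Closure order: Elkhorn, Hollowpine, Juniper, Greywater
Last habitat: Ironridge with 86 animals

Round 1: Elkhorn=19 Greywater=17 Hollowpine=23 Ironridge=11 Juniper=16 → close Elkhorn (overflow 10)
  19÷4 = 4 each, +1 to first 3
Round 2: Greywater=22 Hollowpine=28 Ironridge=16 Juniper=20 → close Hollowpine (overflow 13)
  28÷3 = 9 each, +1 to first 1
Round 3: Greywater=32 Ironridge=25 Juniper=29 → close Juniper (overflow 20)
  29÷2 = 14 each, +1 to first 1
Round 4: Greywater=47 Ironridge=39 → close Greywater (overflow 33)
  47÷1 = 47 each, +1 to first 0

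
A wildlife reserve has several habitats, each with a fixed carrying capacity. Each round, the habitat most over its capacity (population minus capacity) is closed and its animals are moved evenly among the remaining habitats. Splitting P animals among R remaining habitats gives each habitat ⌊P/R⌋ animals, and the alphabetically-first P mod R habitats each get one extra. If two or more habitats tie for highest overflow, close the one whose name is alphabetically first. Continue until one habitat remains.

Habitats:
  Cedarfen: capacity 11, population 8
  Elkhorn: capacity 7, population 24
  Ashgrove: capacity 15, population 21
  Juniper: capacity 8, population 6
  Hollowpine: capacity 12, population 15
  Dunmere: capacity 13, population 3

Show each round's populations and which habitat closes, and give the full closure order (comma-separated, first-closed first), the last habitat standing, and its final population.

Round 1: Ashgrove=21 Cedarfen=8 Dunmere=3 Elkhorn=24 Hollowpine=15 Juniper=6 → close Elkhorn (overflow 17)
  24÷5 = 4 each, +1 to first 4
Round 2: Ashgrove=26 Cedarfen=13 Dunmere=8 Hollowpine=20 Juniper=10 → close Ashgrove (overflow 11)
  26÷4 = 6 each, +1 to first 2
Round 3: Cedarfen=20 Dunmere=15 Hollowpine=26 Juniper=16 → close Hollowpine (overflow 14)
  26÷3 = 8 each, +1 to first 2
Round 4: Cedarfen=29 Dunmere=24 Juniper=24 → close Cedarfen (overflow 18)
  29÷2 = 14 each, +1 to first 1
Round 5: Dunmere=39 Juniper=38 → close Juniper (overflow 30)
  38÷1 = 38 each, +1 to first 0

Closure order: Elkhorn, Ashgrove, Hollowpine, Cedarfen, Juniper
Last habitat: Dunmere with 77 animals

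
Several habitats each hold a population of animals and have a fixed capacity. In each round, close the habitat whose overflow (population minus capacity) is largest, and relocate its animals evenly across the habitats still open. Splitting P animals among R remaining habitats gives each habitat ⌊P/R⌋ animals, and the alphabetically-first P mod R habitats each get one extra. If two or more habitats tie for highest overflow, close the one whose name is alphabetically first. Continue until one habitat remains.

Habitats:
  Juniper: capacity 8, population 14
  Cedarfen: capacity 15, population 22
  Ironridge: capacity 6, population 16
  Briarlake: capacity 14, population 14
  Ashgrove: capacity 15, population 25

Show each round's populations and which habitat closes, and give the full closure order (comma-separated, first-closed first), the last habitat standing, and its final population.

Round 1: Ashgrove=25 Briarlake=14 Cedarfen=22 Ironridge=16 Juniper=14 → close Ashgrove (overflow 10)
  25÷4 = 6 each, +1 to first 1
Round 2: Briarlake=21 Cedarfen=28 Ironridge=22 Juniper=20 → close Ironridge (overflow 16)
  22÷3 = 7 each, +1 to first 1
Round 3: Briarlake=29 Cedarfen=35 Juniper=27 → close Cedarfen (overflow 20)
  35÷2 = 17 each, +1 to first 1
Round 4: Briarlake=47 Juniper=44 → close Juniper (overflow 36)
  44÷1 = 44 each, +1 to first 0

Closure order: Ashgrove, Ironridge, Cedarfen, Juniper
Last habitat: Briarlake with 91 animals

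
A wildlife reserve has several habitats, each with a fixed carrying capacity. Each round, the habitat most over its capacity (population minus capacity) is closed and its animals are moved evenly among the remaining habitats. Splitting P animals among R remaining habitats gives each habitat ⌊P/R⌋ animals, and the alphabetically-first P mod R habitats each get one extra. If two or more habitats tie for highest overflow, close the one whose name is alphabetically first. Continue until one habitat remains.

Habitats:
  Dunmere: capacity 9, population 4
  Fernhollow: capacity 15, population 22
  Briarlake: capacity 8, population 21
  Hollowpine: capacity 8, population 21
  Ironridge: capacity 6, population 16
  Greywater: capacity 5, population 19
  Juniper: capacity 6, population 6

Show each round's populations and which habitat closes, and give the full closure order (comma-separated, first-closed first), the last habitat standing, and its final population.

Round 1: Briarlake=21 Dunmere=4 Fernhollow=22 Greywater=19 Hollowpine=21 Ironridge=16 Juniper=6 → close Greywater (overflow 14)
  19÷6 = 3 each, +1 to first 1
Round 2: Briarlake=25 Dunmere=7 Fernhollow=25 Hollowpine=24 Ironridge=19 Juniper=9 → close Briarlake (overflow 17)
  25÷5 = 5 each, +1 to first 0
Round 3: Dunmere=12 Fernhollow=30 Hollowpine=29 Ironridge=24 Juniper=14 → close Hollowpine (overflow 21)
  29÷4 = 7 each, +1 to first 1
Round 4: Dunmere=20 Fernhollow=37 Ironridge=31 Juniper=21 → close Ironridge (overflow 25)
  31÷3 = 10 each, +1 to first 1
Round 5: Dunmere=31 Fernhollow=47 Juniper=31 → close Fernhollow (overflow 32)
  47÷2 = 23 each, +1 to first 1
Round 6: Dunmere=55 Juniper=54 → close Juniper (overflow 48)
  54÷1 = 54 each, +1 to first 0

Closure order: Greywater, Briarlake, Hollowpine, Ironridge, Fernhollow, Juniper
Last habitat: Dunmere with 109 animals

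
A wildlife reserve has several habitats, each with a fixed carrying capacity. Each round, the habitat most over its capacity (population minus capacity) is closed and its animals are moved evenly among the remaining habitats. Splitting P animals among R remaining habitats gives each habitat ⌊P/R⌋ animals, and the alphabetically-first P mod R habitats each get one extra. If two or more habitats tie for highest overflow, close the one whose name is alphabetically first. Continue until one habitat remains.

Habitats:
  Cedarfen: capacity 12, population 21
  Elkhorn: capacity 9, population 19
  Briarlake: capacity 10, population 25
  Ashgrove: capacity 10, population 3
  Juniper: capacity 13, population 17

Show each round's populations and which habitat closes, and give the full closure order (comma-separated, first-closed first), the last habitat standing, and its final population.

Round 1: Ashgrove=3 Briarlake=25 Cedarfen=21 Elkhorn=19 Juniper=17 → close Briarlake (overflow 15)
  25÷4 = 6 each, +1 to first 1
Round 2: Ashgrove=10 Cedarfen=27 Elkhorn=25 Juniper=23 → close Elkhorn (overflow 16)
  25÷3 = 8 each, +1 to first 1
Round 3: Ashgrove=19 Cedarfen=35 Juniper=31 → close Cedarfen (overflow 23)
  35÷2 = 17 each, +1 to first 1
Round 4: Ashgrove=37 Juniper=48 → close Juniper (overflow 35)
  48÷1 = 48 each, +1 to first 0

Closure order: Briarlake, Elkhorn, Cedarfen, Juniper
Last habitat: Ashgrove with 85 animals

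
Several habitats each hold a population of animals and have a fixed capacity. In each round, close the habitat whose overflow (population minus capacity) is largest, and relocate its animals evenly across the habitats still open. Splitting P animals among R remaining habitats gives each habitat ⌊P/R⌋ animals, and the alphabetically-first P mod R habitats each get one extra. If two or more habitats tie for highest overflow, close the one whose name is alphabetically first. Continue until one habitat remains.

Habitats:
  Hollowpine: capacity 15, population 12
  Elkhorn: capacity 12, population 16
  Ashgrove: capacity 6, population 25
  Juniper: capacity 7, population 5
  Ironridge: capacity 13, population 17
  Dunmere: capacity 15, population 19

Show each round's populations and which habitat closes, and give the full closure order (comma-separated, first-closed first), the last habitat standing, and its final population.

Round 1: Ashgrove=25 Dunmere=19 Elkhorn=16 Hollowpine=12 Ironridge=17 Juniper=5 → close Ashgrove (overflow 19)
  25÷5 = 5 each, +1 to first 0
Round 2: Dunmere=24 Elkhorn=21 Hollowpine=17 Ironridge=22 Juniper=10 → close Dunmere (overflow 9)
  24÷4 = 6 each, +1 to first 0
Round 3: Elkhorn=27 Hollowpine=23 Ironridge=28 Juniper=16 → close Elkhorn (overflow 15)
  27÷3 = 9 each, +1 to first 0
Round 4: Hollowpine=32 Ironridge=37 Juniper=25 → close Ironridge (overflow 24)
  37÷2 = 18 each, +1 to first 1
Round 5: Hollowpine=51 Juniper=43 → close Hollowpine (overflow 36)
  51÷1 = 51 each, +1 to first 0

Closure order: Ashgrove, Dunmere, Elkhorn, Ironridge, Hollowpine
Last habitat: Juniper with 94 animals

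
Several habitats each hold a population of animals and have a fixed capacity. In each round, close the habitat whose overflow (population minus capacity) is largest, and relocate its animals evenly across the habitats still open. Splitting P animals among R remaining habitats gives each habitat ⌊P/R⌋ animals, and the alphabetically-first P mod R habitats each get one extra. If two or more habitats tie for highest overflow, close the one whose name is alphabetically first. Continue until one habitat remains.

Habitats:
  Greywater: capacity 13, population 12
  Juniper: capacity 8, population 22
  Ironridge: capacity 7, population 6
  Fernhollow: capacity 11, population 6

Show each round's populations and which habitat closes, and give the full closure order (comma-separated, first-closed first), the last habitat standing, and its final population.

Round 1: Fernhollow=6 Greywater=12 Ironridge=6 Juniper=22 → close Juniper (overflow 14)
  22÷3 = 7 each, +1 to first 1
Round 2: Fernhollow=14 Greywater=19 Ironridge=13 → close Greywater (overflow 6)
  19÷2 = 9 each, +1 to first 1
Round 3: Fernhollow=24 Ironridge=22 → close Ironridge (overflow 15)
  22÷1 = 22 each, +1 to first 0

Closure order: Juniper, Greywater, Ironridge
Last habitat: Fernhollow with 46 animals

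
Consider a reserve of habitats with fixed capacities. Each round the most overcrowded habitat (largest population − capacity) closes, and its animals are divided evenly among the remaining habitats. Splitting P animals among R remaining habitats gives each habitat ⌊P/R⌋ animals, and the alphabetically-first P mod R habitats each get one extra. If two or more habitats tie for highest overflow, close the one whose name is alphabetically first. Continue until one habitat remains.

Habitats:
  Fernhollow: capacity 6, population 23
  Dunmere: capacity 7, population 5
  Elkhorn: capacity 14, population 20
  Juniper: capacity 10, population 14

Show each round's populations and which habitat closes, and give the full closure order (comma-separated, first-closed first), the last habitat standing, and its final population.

Closure order: Fernhollow, Elkhorn, Juniper
Last habitat: Dunmere with 62 animals

Round 1: Dunmere=5 Elkhorn=20 Fernhollow=23 Juniper=14 → close Fernhollow (overflow 17)
  23÷3 = 7 each, +1 to first 2
Round 2: Dunmere=13 Elkhorn=28 Juniper=21 → close Elkhorn (overflow 14)
  28÷2 = 14 each, +1 to first 0
Round 3: Dunmere=27 Juniper=35 → close Juniper (overflow 25)
  35÷1 = 35 each, +1 to first 0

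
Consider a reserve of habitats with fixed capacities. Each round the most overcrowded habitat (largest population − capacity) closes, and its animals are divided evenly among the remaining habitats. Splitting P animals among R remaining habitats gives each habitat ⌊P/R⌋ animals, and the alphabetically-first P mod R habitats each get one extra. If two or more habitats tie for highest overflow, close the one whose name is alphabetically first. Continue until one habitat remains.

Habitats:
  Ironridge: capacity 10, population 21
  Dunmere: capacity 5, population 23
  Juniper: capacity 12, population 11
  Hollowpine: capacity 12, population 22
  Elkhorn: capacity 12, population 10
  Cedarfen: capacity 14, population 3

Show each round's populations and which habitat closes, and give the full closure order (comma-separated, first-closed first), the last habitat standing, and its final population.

Closure order: Dunmere, Hollowpine, Ironridge, Elkhorn, Juniper
Last habitat: Cedarfen with 90 animals

Round 1: Cedarfen=3 Dunmere=23 Elkhorn=10 Hollowpine=22 Ironridge=21 Juniper=11 → close Dunmere (overflow 18)
  23÷5 = 4 each, +1 to first 3
Round 2: Cedarfen=8 Elkhorn=15 Hollowpine=27 Ironridge=25 Juniper=15 → close Hollowpine (overflow 15)
  27÷4 = 6 each, +1 to first 3
Round 3: Cedarfen=15 Elkhorn=22 Ironridge=32 Juniper=21 → close Ironridge (overflow 22)
  32÷3 = 10 each, +1 to first 2
Round 4: Cedarfen=26 Elkhorn=33 Juniper=31 → close Elkhorn (overflow 21)
  33÷2 = 16 each, +1 to first 1
Round 5: Cedarfen=43 Juniper=47 → close Juniper (overflow 35)
  47÷1 = 47 each, +1 to first 0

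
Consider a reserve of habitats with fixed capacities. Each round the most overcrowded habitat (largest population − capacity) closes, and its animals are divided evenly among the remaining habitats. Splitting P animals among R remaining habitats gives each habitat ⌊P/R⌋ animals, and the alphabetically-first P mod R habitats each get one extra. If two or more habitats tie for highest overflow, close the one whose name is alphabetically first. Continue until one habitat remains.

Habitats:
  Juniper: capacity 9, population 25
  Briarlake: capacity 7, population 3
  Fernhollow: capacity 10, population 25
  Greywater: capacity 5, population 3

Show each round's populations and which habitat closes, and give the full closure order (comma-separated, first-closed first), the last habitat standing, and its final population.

Closure order: Juniper, Fernhollow, Briarlake
Last habitat: Greywater with 56 animals

Round 1: Briarlake=3 Fernhollow=25 Greywater=3 Juniper=25 → close Juniper (overflow 16)
  25÷3 = 8 each, +1 to first 1
Round 2: Briarlake=12 Fernhollow=33 Greywater=11 → close Fernhollow (overflow 23)
  33÷2 = 16 each, +1 to first 1
Round 3: Briarlake=29 Greywater=27 → close Briarlake (overflow 22)
  29÷1 = 29 each, +1 to first 0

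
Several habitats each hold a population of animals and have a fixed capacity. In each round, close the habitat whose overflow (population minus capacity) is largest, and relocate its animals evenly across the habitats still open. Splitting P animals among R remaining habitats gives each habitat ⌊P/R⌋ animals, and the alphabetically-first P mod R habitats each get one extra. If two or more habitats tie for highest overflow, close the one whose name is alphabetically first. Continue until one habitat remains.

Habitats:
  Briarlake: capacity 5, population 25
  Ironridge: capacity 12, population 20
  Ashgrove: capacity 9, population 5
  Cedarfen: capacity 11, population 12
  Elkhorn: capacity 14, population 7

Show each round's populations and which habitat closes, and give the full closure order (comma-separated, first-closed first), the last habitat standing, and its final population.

Closure order: Briarlake, Ironridge, Cedarfen, Ashgrove
Last habitat: Elkhorn with 69 animals

Round 1: Ashgrove=5 Briarlake=25 Cedarfen=12 Elkhorn=7 Ironridge=20 → close Briarlake (overflow 20)
  25÷4 = 6 each, +1 to first 1
Round 2: Ashgrove=12 Cedarfen=18 Elkhorn=13 Ironridge=26 → close Ironridge (overflow 14)
  26÷3 = 8 each, +1 to first 2
Round 3: Ashgrove=21 Cedarfen=27 Elkhorn=21 → close Cedarfen (overflow 16)
  27÷2 = 13 each, +1 to first 1
Round 4: Ashgrove=35 Elkhorn=34 → close Ashgrove (overflow 26)
  35÷1 = 35 each, +1 to first 0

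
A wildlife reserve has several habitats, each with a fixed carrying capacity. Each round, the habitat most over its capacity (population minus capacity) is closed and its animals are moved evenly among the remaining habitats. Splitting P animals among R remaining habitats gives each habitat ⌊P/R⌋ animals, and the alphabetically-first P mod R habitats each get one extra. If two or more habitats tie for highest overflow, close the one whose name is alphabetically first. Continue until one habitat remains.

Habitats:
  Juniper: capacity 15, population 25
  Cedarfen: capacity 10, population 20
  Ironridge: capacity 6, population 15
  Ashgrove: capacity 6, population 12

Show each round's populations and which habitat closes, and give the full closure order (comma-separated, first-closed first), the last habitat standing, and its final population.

Closure order: Cedarfen, Ironridge, Juniper
Last habitat: Ashgrove with 72 animals

Round 1: Ashgrove=12 Cedarfen=20 Ironridge=15 Juniper=25 → close Cedarfen (overflow 10)
  20÷3 = 6 each, +1 to first 2
Round 2: Ashgrove=19 Ironridge=22 Juniper=31 → close Ironridge (overflow 16)
  22÷2 = 11 each, +1 to first 0
Round 3: Ashgrove=30 Juniper=42 → close Juniper (overflow 27)
  42÷1 = 42 each, +1 to first 0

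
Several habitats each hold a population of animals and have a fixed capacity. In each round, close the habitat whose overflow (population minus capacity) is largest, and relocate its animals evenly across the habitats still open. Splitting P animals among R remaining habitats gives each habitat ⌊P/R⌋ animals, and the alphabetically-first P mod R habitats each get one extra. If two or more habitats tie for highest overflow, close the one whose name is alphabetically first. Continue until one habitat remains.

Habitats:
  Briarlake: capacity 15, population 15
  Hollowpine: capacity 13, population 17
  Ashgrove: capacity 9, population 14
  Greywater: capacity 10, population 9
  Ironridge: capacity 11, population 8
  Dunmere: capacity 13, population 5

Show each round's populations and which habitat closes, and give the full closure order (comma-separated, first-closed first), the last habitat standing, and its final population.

Closure order: Ashgrove, Hollowpine, Briarlake, Greywater, Ironridge
Last habitat: Dunmere with 68 animals

Round 1: Ashgrove=14 Briarlake=15 Dunmere=5 Greywater=9 Hollowpine=17 Ironridge=8 → close Ashgrove (overflow 5)
  14÷5 = 2 each, +1 to first 4
Round 2: Briarlake=18 Dunmere=8 Greywater=12 Hollowpine=20 Ironridge=10 → close Hollowpine (overflow 7)
  20÷4 = 5 each, +1 to first 0
Round 3: Briarlake=23 Dunmere=13 Greywater=17 Ironridge=15 → close Briarlake (overflow 8)
  23÷3 = 7 each, +1 to first 2
Round 4: Dunmere=21 Greywater=25 Ironridge=22 → close Greywater (overflow 15)
  25÷2 = 12 each, +1 to first 1
Round 5: Dunmere=34 Ironridge=34 → close Ironridge (overflow 23)
  34÷1 = 34 each, +1 to first 0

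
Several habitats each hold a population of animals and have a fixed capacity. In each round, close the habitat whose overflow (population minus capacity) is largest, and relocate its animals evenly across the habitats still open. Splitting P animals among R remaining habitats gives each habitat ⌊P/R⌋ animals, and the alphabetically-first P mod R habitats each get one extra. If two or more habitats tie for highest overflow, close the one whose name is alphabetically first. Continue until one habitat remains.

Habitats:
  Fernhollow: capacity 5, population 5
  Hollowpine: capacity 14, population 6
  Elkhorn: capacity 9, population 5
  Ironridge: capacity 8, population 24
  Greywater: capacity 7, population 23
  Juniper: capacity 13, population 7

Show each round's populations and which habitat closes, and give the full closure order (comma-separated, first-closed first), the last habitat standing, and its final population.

Round 1: Elkhorn=5 Fernhollow=5 Greywater=23 Hollowpine=6 Ironridge=24 Juniper=7 → close Greywater (overflow 16)
  23÷5 = 4 each, +1 to first 3
Round 2: Elkhorn=10 Fernhollow=10 Hollowpine=11 Ironridge=28 Juniper=11 → close Ironridge (overflow 20)
  28÷4 = 7 each, +1 to first 0
Round 3: Elkhorn=17 Fernhollow=17 Hollowpine=18 Juniper=18 → close Fernhollow (overflow 12)
  17÷3 = 5 each, +1 to first 2
Round 4: Elkhorn=23 Hollowpine=24 Juniper=23 → close Elkhorn (overflow 14)
  23÷2 = 11 each, +1 to first 1
Round 5: Hollowpine=36 Juniper=34 → close Hollowpine (overflow 22)
  36÷1 = 36 each, +1 to first 0

Closure order: Greywater, Ironridge, Fernhollow, Elkhorn, Hollowpine
Last habitat: Juniper with 70 animals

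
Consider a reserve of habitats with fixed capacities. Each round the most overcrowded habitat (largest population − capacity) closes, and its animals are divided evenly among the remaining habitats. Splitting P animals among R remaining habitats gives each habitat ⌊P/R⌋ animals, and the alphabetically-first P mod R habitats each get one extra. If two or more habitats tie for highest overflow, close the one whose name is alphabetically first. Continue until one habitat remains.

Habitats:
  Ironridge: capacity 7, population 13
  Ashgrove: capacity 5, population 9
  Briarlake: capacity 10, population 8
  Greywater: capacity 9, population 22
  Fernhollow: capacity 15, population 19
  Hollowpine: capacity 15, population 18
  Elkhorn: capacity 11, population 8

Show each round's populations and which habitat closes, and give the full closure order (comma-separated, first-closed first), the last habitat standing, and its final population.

Round 1: Ashgrove=9 Briarlake=8 Elkhorn=8 Fernhollow=19 Greywater=22 Hollowpine=18 Ironridge=13 → close Greywater (overflow 13)
  22÷6 = 3 each, +1 to first 4
Round 2: Ashgrove=13 Briarlake=12 Elkhorn=12 Fernhollow=23 Hollowpine=21 Ironridge=16 → close Ironridge (overflow 9)
  16÷5 = 3 each, +1 to first 1
Round 3: Ashgrove=17 Briarlake=15 Elkhorn=15 Fernhollow=26 Hollowpine=24 → close Ashgrove (overflow 12)
  17÷4 = 4 each, +1 to first 1
Round 4: Briarlake=20 Elkhorn=19 Fernhollow=30 Hollowpine=28 → close Fernhollow (overflow 15)
  30÷3 = 10 each, +1 to first 0
Round 5: Briarlake=30 Elkhorn=29 Hollowpine=38 → close Hollowpine (overflow 23)
  38÷2 = 19 each, +1 to first 0
Round 6: Briarlake=49 Elkhorn=48 → close Briarlake (overflow 39)
  49÷1 = 49 each, +1 to first 0

Closure order: Greywater, Ironridge, Ashgrove, Fernhollow, Hollowpine, Briarlake
Last habitat: Elkhorn with 97 animals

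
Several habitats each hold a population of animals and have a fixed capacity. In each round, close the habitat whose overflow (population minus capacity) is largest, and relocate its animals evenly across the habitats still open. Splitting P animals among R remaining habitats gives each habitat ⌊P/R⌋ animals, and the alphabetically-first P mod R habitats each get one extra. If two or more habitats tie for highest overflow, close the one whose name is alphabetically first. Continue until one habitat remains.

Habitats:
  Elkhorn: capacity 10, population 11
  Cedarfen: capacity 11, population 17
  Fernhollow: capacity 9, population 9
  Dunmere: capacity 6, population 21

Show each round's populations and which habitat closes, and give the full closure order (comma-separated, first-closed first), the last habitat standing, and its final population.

Round 1: Cedarfen=17 Dunmere=21 Elkhorn=11 Fernhollow=9 → close Dunmere (overflow 15)
  21÷3 = 7 each, +1 to first 0
Round 2: Cedarfen=24 Elkhorn=18 Fernhollow=16 → close Cedarfen (overflow 13)
  24÷2 = 12 each, +1 to first 0
Round 3: Elkhorn=30 Fernhollow=28 → close Elkhorn (overflow 20)
  30÷1 = 30 each, +1 to first 0

Closure order: Dunmere, Cedarfen, Elkhorn
Last habitat: Fernhollow with 58 animals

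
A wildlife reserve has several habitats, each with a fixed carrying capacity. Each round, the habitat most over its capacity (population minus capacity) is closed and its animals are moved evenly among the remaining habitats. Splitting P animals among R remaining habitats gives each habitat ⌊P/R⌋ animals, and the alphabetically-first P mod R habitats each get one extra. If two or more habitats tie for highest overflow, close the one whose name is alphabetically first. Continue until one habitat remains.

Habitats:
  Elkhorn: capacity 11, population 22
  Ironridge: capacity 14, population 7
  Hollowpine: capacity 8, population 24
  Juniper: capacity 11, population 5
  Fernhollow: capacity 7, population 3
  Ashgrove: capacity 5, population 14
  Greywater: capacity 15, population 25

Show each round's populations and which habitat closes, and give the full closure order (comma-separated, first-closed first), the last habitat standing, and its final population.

Round 1: Ashgrove=14 Elkhorn=22 Fernhollow=3 Greywater=25 Hollowpine=24 Ironridge=7 Juniper=5 → close Hollowpine (overflow 16)
  24÷6 = 4 each, +1 to first 0
Round 2: Ashgrove=18 Elkhorn=26 Fernhollow=7 Greywater=29 Ironridge=11 Juniper=9 → close Elkhorn (overflow 15)
  26÷5 = 5 each, +1 to first 1
Round 3: Ashgrove=24 Fernhollow=12 Greywater=34 Ironridge=16 Juniper=14 → close Ashgrove (overflow 19)
  24÷4 = 6 each, +1 to first 0
Round 4: Fernhollow=18 Greywater=40 Ironridge=22 Juniper=20 → close Greywater (overflow 25)
  40÷3 = 13 each, +1 to first 1
Round 5: Fernhollow=32 Ironridge=35 Juniper=33 → close Fernhollow (overflow 25)
  32÷2 = 16 each, +1 to first 0
Round 6: Ironridge=51 Juniper=49 → close Juniper (overflow 38)
  49÷1 = 49 each, +1 to first 0

Closure order: Hollowpine, Elkhorn, Ashgrove, Greywater, Fernhollow, Juniper
Last habitat: Ironridge with 100 animals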